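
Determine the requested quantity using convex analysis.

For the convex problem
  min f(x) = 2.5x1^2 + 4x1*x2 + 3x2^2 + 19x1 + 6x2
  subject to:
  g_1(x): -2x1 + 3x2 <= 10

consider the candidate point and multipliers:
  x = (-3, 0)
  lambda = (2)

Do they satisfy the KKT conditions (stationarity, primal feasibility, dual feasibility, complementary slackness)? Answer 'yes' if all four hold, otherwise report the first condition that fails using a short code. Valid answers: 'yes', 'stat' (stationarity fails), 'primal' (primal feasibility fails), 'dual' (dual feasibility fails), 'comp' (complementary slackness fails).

Gradient of f: grad f(x) = Q x + c = (4, -6)
Constraint values g_i(x) = a_i^T x - b_i:
  g_1((-3, 0)) = -4
Stationarity residual: grad f(x) + sum_i lambda_i a_i = (0, 0)
  -> stationarity OK
Primal feasibility (all g_i <= 0): OK
Dual feasibility (all lambda_i >= 0): OK
Complementary slackness (lambda_i * g_i(x) = 0 for all i): FAILS

Verdict: the first failing condition is complementary_slackness -> comp.

comp


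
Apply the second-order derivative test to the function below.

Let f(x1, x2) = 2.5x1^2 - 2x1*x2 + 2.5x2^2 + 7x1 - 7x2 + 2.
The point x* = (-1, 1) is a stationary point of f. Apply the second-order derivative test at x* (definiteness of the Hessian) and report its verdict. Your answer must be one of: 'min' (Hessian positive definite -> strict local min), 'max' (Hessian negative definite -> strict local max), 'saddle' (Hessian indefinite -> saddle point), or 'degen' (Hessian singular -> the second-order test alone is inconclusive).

Compute the Hessian H = grad^2 f:
  H = [[5, -2], [-2, 5]]
Verify stationarity: grad f(x*) = H x* + g = (0, 0).
Eigenvalues of H: 3, 7.
Both eigenvalues > 0, so H is positive definite -> x* is a strict local min.

min


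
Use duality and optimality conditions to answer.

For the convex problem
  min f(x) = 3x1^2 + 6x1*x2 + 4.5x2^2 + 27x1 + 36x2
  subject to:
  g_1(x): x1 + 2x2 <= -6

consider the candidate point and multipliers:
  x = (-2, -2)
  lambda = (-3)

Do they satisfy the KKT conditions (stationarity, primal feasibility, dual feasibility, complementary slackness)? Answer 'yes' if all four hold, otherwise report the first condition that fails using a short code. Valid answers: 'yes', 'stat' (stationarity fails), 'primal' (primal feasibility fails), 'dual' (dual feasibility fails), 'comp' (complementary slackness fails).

Gradient of f: grad f(x) = Q x + c = (3, 6)
Constraint values g_i(x) = a_i^T x - b_i:
  g_1((-2, -2)) = 0
Stationarity residual: grad f(x) + sum_i lambda_i a_i = (0, 0)
  -> stationarity OK
Primal feasibility (all g_i <= 0): OK
Dual feasibility (all lambda_i >= 0): FAILS
Complementary slackness (lambda_i * g_i(x) = 0 for all i): OK

Verdict: the first failing condition is dual_feasibility -> dual.

dual


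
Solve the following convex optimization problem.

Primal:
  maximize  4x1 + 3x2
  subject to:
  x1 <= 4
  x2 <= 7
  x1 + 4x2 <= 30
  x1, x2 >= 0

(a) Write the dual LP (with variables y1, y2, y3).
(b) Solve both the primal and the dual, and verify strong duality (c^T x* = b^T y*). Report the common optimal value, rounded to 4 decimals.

The standard primal-dual pair for 'max c^T x s.t. A x <= b, x >= 0' is:
  Dual:  min b^T y  s.t.  A^T y >= c,  y >= 0.

So the dual LP is:
  minimize  4y1 + 7y2 + 30y3
  subject to:
    y1 + y3 >= 4
    y2 + 4y3 >= 3
    y1, y2, y3 >= 0

Solving the primal: x* = (4, 6.5).
  primal value c^T x* = 35.5.
Solving the dual: y* = (3.25, 0, 0.75).
  dual value b^T y* = 35.5.
Strong duality: c^T x* = b^T y*. Confirmed.

35.5


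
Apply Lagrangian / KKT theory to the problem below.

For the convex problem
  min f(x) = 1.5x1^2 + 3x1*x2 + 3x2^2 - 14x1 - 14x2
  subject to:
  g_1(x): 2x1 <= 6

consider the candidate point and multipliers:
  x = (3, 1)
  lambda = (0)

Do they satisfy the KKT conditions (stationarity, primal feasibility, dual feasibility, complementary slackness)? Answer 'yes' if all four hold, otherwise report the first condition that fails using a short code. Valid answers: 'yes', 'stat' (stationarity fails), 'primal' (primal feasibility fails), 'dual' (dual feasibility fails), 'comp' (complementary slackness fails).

Gradient of f: grad f(x) = Q x + c = (-2, 1)
Constraint values g_i(x) = a_i^T x - b_i:
  g_1((3, 1)) = 0
Stationarity residual: grad f(x) + sum_i lambda_i a_i = (-2, 1)
  -> stationarity FAILS
Primal feasibility (all g_i <= 0): OK
Dual feasibility (all lambda_i >= 0): OK
Complementary slackness (lambda_i * g_i(x) = 0 for all i): OK

Verdict: the first failing condition is stationarity -> stat.

stat


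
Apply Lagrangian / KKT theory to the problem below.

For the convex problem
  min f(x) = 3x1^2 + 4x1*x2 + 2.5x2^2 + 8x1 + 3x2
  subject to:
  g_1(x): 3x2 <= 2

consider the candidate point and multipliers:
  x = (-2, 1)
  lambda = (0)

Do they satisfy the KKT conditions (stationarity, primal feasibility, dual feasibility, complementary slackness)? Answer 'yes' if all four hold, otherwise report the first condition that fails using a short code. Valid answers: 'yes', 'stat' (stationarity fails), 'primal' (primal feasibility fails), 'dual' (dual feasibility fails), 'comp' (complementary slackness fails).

Gradient of f: grad f(x) = Q x + c = (0, 0)
Constraint values g_i(x) = a_i^T x - b_i:
  g_1((-2, 1)) = 1
Stationarity residual: grad f(x) + sum_i lambda_i a_i = (0, 0)
  -> stationarity OK
Primal feasibility (all g_i <= 0): FAILS
Dual feasibility (all lambda_i >= 0): OK
Complementary slackness (lambda_i * g_i(x) = 0 for all i): OK

Verdict: the first failing condition is primal_feasibility -> primal.

primal


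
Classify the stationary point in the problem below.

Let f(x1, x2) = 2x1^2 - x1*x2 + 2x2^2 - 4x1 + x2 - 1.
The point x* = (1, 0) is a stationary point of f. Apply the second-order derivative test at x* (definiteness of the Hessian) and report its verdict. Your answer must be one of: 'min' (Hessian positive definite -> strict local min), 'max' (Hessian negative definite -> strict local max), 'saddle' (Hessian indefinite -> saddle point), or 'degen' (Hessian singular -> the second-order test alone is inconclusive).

Compute the Hessian H = grad^2 f:
  H = [[4, -1], [-1, 4]]
Verify stationarity: grad f(x*) = H x* + g = (0, 0).
Eigenvalues of H: 3, 5.
Both eigenvalues > 0, so H is positive definite -> x* is a strict local min.

min


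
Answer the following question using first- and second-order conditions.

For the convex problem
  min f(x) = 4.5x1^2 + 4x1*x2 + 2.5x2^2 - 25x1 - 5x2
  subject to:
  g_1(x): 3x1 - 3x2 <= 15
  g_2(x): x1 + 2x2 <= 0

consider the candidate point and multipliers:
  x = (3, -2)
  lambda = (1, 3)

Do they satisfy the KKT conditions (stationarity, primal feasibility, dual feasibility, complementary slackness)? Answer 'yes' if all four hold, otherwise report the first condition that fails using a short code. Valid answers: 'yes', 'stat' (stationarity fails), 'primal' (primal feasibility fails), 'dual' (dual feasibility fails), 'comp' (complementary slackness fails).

Gradient of f: grad f(x) = Q x + c = (-6, -3)
Constraint values g_i(x) = a_i^T x - b_i:
  g_1((3, -2)) = 0
  g_2((3, -2)) = -1
Stationarity residual: grad f(x) + sum_i lambda_i a_i = (0, 0)
  -> stationarity OK
Primal feasibility (all g_i <= 0): OK
Dual feasibility (all lambda_i >= 0): OK
Complementary slackness (lambda_i * g_i(x) = 0 for all i): FAILS

Verdict: the first failing condition is complementary_slackness -> comp.

comp


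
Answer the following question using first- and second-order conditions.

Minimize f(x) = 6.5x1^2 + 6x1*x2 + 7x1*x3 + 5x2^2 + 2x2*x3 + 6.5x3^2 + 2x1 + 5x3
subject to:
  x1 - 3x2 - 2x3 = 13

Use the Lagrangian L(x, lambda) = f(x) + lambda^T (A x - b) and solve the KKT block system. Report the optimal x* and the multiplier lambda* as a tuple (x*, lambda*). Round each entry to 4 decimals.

Form the Lagrangian:
  L(x, lambda) = (1/2) x^T Q x + c^T x + lambda^T (A x - b)
Stationarity (grad_x L = 0): Q x + c + A^T lambda = 0.
Primal feasibility: A x = b.

This gives the KKT block system:
  [ Q   A^T ] [ x     ]   [-c ]
  [ A    0  ] [ lambda ] = [ b ]

Solving the linear system:
  x*      = (2.2766, -2.2883, -1.9293)
  lambda* = (-4.3607)
  f(x*)   = 25.7977

x* = (2.2766, -2.2883, -1.9293), lambda* = (-4.3607)


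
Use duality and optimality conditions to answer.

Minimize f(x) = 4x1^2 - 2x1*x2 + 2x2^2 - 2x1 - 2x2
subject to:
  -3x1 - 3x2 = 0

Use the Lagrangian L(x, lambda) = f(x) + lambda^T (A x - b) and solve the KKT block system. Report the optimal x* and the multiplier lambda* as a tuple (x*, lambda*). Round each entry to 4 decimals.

Form the Lagrangian:
  L(x, lambda) = (1/2) x^T Q x + c^T x + lambda^T (A x - b)
Stationarity (grad_x L = 0): Q x + c + A^T lambda = 0.
Primal feasibility: A x = b.

This gives the KKT block system:
  [ Q   A^T ] [ x     ]   [-c ]
  [ A    0  ] [ lambda ] = [ b ]

Solving the linear system:
  x*      = (0, 0)
  lambda* = (-0.6667)
  f(x*)   = 0

x* = (0, 0), lambda* = (-0.6667)


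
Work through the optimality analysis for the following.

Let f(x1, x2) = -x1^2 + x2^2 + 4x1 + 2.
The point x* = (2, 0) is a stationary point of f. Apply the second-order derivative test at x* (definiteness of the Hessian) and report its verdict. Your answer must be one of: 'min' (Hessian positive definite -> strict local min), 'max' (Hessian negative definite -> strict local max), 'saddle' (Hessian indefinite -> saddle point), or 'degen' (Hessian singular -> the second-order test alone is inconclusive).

Compute the Hessian H = grad^2 f:
  H = [[-2, 0], [0, 2]]
Verify stationarity: grad f(x*) = H x* + g = (0, 0).
Eigenvalues of H: -2, 2.
Eigenvalues have mixed signs, so H is indefinite -> x* is a saddle point.

saddle


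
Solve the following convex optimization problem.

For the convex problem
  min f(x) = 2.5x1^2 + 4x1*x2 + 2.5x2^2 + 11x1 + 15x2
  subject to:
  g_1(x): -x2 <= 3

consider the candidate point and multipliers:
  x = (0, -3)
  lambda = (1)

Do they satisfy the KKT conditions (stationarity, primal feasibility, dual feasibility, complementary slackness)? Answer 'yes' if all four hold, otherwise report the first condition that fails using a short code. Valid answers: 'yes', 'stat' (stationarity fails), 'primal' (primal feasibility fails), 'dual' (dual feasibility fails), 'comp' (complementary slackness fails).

Gradient of f: grad f(x) = Q x + c = (-1, 0)
Constraint values g_i(x) = a_i^T x - b_i:
  g_1((0, -3)) = 0
Stationarity residual: grad f(x) + sum_i lambda_i a_i = (-1, -1)
  -> stationarity FAILS
Primal feasibility (all g_i <= 0): OK
Dual feasibility (all lambda_i >= 0): OK
Complementary slackness (lambda_i * g_i(x) = 0 for all i): OK

Verdict: the first failing condition is stationarity -> stat.

stat


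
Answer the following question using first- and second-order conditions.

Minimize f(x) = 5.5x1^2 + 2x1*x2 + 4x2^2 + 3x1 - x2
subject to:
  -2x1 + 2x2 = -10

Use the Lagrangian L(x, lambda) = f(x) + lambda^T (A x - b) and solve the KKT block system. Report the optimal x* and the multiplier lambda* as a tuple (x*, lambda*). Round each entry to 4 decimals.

Form the Lagrangian:
  L(x, lambda) = (1/2) x^T Q x + c^T x + lambda^T (A x - b)
Stationarity (grad_x L = 0): Q x + c + A^T lambda = 0.
Primal feasibility: A x = b.

This gives the KKT block system:
  [ Q   A^T ] [ x     ]   [-c ]
  [ A    0  ] [ lambda ] = [ b ]

Solving the linear system:
  x*      = (2.087, -2.913)
  lambda* = (10.0652)
  f(x*)   = 54.913

x* = (2.087, -2.913), lambda* = (10.0652)


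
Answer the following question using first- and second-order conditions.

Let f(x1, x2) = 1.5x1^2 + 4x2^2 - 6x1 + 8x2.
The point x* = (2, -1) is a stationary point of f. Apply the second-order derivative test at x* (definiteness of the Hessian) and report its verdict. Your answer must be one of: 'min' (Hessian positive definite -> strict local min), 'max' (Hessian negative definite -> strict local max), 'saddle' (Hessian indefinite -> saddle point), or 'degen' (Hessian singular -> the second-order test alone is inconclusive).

Compute the Hessian H = grad^2 f:
  H = [[3, 0], [0, 8]]
Verify stationarity: grad f(x*) = H x* + g = (0, 0).
Eigenvalues of H: 3, 8.
Both eigenvalues > 0, so H is positive definite -> x* is a strict local min.

min


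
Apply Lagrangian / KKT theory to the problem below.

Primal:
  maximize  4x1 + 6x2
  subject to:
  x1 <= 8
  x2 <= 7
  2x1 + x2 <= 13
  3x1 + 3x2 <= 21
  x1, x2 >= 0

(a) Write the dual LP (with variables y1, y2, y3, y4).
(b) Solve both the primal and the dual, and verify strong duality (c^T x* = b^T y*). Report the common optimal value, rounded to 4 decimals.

The standard primal-dual pair for 'max c^T x s.t. A x <= b, x >= 0' is:
  Dual:  min b^T y  s.t.  A^T y >= c,  y >= 0.

So the dual LP is:
  minimize  8y1 + 7y2 + 13y3 + 21y4
  subject to:
    y1 + 2y3 + 3y4 >= 4
    y2 + y3 + 3y4 >= 6
    y1, y2, y3, y4 >= 0

Solving the primal: x* = (0, 7).
  primal value c^T x* = 42.
Solving the dual: y* = (0, 2, 0, 1.3333).
  dual value b^T y* = 42.
Strong duality: c^T x* = b^T y*. Confirmed.

42


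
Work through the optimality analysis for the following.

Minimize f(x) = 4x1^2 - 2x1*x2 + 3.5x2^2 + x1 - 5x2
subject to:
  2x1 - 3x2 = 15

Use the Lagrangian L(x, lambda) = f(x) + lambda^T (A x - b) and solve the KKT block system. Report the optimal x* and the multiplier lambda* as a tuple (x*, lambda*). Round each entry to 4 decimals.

Form the Lagrangian:
  L(x, lambda) = (1/2) x^T Q x + c^T x + lambda^T (A x - b)
Stationarity (grad_x L = 0): Q x + c + A^T lambda = 0.
Primal feasibility: A x = b.

This gives the KKT block system:
  [ Q   A^T ] [ x     ]   [-c ]
  [ A    0  ] [ lambda ] = [ b ]

Solving the linear system:
  x*      = (1.8553, -3.7632)
  lambda* = (-11.6842)
  f(x*)   = 97.9671

x* = (1.8553, -3.7632), lambda* = (-11.6842)


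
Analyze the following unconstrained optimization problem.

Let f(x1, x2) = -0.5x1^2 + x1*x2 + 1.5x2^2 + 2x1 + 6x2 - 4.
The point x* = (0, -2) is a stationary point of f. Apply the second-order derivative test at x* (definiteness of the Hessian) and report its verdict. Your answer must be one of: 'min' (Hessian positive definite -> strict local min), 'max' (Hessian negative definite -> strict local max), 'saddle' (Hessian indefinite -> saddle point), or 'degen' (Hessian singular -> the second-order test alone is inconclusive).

Compute the Hessian H = grad^2 f:
  H = [[-1, 1], [1, 3]]
Verify stationarity: grad f(x*) = H x* + g = (0, 0).
Eigenvalues of H: -1.2361, 3.2361.
Eigenvalues have mixed signs, so H is indefinite -> x* is a saddle point.

saddle


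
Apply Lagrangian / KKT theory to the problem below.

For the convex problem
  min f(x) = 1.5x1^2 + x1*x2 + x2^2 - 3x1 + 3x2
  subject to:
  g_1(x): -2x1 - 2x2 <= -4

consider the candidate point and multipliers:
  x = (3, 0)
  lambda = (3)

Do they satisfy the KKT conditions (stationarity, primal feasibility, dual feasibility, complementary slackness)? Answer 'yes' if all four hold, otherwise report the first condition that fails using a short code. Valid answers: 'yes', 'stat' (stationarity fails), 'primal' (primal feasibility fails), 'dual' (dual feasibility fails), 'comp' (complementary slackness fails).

Gradient of f: grad f(x) = Q x + c = (6, 6)
Constraint values g_i(x) = a_i^T x - b_i:
  g_1((3, 0)) = -2
Stationarity residual: grad f(x) + sum_i lambda_i a_i = (0, 0)
  -> stationarity OK
Primal feasibility (all g_i <= 0): OK
Dual feasibility (all lambda_i >= 0): OK
Complementary slackness (lambda_i * g_i(x) = 0 for all i): FAILS

Verdict: the first failing condition is complementary_slackness -> comp.

comp


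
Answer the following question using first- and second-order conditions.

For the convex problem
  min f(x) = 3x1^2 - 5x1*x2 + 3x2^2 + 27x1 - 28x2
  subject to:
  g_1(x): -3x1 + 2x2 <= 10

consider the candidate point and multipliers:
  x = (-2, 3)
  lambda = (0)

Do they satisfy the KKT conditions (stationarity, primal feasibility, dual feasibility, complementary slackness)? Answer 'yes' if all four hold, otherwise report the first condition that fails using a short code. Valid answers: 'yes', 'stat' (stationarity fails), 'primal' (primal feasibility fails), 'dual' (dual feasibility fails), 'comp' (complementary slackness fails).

Gradient of f: grad f(x) = Q x + c = (0, 0)
Constraint values g_i(x) = a_i^T x - b_i:
  g_1((-2, 3)) = 2
Stationarity residual: grad f(x) + sum_i lambda_i a_i = (0, 0)
  -> stationarity OK
Primal feasibility (all g_i <= 0): FAILS
Dual feasibility (all lambda_i >= 0): OK
Complementary slackness (lambda_i * g_i(x) = 0 for all i): OK

Verdict: the first failing condition is primal_feasibility -> primal.

primal


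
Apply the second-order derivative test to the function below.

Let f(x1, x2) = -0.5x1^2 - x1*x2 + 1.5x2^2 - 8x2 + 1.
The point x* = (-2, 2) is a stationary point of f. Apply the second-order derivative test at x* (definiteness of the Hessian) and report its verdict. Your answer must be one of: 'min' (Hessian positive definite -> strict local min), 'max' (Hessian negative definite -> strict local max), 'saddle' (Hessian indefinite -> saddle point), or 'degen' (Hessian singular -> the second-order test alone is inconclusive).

Compute the Hessian H = grad^2 f:
  H = [[-1, -1], [-1, 3]]
Verify stationarity: grad f(x*) = H x* + g = (0, 0).
Eigenvalues of H: -1.2361, 3.2361.
Eigenvalues have mixed signs, so H is indefinite -> x* is a saddle point.

saddle


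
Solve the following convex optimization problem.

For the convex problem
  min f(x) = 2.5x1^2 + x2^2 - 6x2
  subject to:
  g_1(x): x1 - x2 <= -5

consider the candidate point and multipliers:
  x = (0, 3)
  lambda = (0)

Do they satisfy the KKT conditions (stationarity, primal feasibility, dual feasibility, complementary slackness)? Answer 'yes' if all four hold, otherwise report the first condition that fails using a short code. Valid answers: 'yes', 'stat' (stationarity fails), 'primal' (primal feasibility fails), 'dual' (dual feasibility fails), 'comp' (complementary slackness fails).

Gradient of f: grad f(x) = Q x + c = (0, 0)
Constraint values g_i(x) = a_i^T x - b_i:
  g_1((0, 3)) = 2
Stationarity residual: grad f(x) + sum_i lambda_i a_i = (0, 0)
  -> stationarity OK
Primal feasibility (all g_i <= 0): FAILS
Dual feasibility (all lambda_i >= 0): OK
Complementary slackness (lambda_i * g_i(x) = 0 for all i): OK

Verdict: the first failing condition is primal_feasibility -> primal.

primal


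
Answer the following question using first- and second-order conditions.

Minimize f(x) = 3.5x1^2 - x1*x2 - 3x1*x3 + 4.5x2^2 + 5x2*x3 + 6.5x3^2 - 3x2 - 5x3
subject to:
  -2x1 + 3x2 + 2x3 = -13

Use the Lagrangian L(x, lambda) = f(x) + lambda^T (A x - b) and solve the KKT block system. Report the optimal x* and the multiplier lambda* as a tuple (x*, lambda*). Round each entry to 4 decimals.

Form the Lagrangian:
  L(x, lambda) = (1/2) x^T Q x + c^T x + lambda^T (A x - b)
Stationarity (grad_x L = 0): Q x + c + A^T lambda = 0.
Primal feasibility: A x = b.

This gives the KKT block system:
  [ Q   A^T ] [ x     ]   [-c ]
  [ A    0  ] [ lambda ] = [ b ]

Solving the linear system:
  x*      = (2.6467, -2.9951, 0.6394)
  lambda* = (9.802)
  f(x*)   = 66.607

x* = (2.6467, -2.9951, 0.6394), lambda* = (9.802)


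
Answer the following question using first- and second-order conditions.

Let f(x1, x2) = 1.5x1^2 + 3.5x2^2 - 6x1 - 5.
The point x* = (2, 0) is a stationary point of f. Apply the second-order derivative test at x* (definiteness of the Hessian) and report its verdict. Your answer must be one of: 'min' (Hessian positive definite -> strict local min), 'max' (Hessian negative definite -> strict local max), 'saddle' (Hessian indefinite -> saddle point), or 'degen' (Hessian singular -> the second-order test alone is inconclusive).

Compute the Hessian H = grad^2 f:
  H = [[3, 0], [0, 7]]
Verify stationarity: grad f(x*) = H x* + g = (0, 0).
Eigenvalues of H: 3, 7.
Both eigenvalues > 0, so H is positive definite -> x* is a strict local min.

min


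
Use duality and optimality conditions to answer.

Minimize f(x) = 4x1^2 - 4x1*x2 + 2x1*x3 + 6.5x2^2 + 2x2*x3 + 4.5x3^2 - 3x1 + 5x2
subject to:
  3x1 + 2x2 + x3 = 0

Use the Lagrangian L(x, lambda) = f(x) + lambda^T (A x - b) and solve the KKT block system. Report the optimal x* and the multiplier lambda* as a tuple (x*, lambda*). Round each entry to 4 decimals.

Form the Lagrangian:
  L(x, lambda) = (1/2) x^T Q x + c^T x + lambda^T (A x - b)
Stationarity (grad_x L = 0): Q x + c + A^T lambda = 0.
Primal feasibility: A x = b.

This gives the KKT block system:
  [ Q   A^T ] [ x     ]   [-c ]
  [ A    0  ] [ lambda ] = [ b ]

Solving the linear system:
  x*      = (0.2075, -0.3243, 0.0263)
  lambda* = (-0.0032)
  f(x*)   = -1.122

x* = (0.2075, -0.3243, 0.0263), lambda* = (-0.0032)


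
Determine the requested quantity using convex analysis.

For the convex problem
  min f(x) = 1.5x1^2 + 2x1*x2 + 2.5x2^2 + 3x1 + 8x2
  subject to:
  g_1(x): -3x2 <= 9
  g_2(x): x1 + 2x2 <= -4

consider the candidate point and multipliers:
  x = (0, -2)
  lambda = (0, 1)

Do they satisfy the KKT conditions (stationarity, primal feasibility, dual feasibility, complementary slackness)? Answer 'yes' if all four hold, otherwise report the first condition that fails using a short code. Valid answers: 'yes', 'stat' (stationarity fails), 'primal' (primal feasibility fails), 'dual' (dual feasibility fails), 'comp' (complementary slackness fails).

Gradient of f: grad f(x) = Q x + c = (-1, -2)
Constraint values g_i(x) = a_i^T x - b_i:
  g_1((0, -2)) = -3
  g_2((0, -2)) = 0
Stationarity residual: grad f(x) + sum_i lambda_i a_i = (0, 0)
  -> stationarity OK
Primal feasibility (all g_i <= 0): OK
Dual feasibility (all lambda_i >= 0): OK
Complementary slackness (lambda_i * g_i(x) = 0 for all i): OK

Verdict: yes, KKT holds.

yes


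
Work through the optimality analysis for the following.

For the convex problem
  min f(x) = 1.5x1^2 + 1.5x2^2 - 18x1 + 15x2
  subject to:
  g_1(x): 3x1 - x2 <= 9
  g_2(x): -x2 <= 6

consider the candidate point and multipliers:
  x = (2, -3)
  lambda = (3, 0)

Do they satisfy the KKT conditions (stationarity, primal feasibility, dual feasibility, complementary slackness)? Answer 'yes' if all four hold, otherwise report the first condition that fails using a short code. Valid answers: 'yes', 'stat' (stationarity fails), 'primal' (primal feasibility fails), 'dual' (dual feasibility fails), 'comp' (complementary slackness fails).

Gradient of f: grad f(x) = Q x + c = (-12, 6)
Constraint values g_i(x) = a_i^T x - b_i:
  g_1((2, -3)) = 0
  g_2((2, -3)) = -3
Stationarity residual: grad f(x) + sum_i lambda_i a_i = (-3, 3)
  -> stationarity FAILS
Primal feasibility (all g_i <= 0): OK
Dual feasibility (all lambda_i >= 0): OK
Complementary slackness (lambda_i * g_i(x) = 0 for all i): OK

Verdict: the first failing condition is stationarity -> stat.

stat


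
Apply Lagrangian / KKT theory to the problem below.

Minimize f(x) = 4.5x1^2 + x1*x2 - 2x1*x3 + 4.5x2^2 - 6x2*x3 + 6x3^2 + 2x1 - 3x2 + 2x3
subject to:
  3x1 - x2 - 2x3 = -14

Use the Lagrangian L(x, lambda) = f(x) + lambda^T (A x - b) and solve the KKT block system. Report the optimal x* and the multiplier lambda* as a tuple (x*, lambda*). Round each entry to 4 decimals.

Form the Lagrangian:
  L(x, lambda) = (1/2) x^T Q x + c^T x + lambda^T (A x - b)
Stationarity (grad_x L = 0): Q x + c + A^T lambda = 0.
Primal feasibility: A x = b.

This gives the KKT block system:
  [ Q   A^T ] [ x     ]   [-c ]
  [ A    0  ] [ lambda ] = [ b ]

Solving the linear system:
  x*      = (-2.4577, 2.7042, 1.9613)
  lambda* = (7.1127)
  f(x*)   = 45.2359

x* = (-2.4577, 2.7042, 1.9613), lambda* = (7.1127)


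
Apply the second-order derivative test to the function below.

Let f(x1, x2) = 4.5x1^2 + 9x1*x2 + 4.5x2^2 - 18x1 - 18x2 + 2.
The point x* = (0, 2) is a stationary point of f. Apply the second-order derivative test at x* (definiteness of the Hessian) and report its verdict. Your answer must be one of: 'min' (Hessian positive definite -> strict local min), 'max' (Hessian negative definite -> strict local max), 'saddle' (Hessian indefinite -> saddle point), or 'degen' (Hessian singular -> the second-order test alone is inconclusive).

Compute the Hessian H = grad^2 f:
  H = [[9, 9], [9, 9]]
Verify stationarity: grad f(x*) = H x* + g = (0, 0).
Eigenvalues of H: 0, 18.
H has a zero eigenvalue (singular; positive semidefinite but not definite), so H is neither positive definite, negative definite, nor indefinite. The second-order test alone is inconclusive -> degen.
(Indeed, f is constant along the null direction of H through x*, so x* is not a strict local extremum.)

degen


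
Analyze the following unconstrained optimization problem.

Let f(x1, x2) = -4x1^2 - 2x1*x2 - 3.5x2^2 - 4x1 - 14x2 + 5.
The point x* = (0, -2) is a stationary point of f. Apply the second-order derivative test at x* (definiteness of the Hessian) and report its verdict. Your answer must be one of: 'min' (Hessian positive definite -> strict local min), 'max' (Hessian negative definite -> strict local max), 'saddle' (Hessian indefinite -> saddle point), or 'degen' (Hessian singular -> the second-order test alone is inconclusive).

Compute the Hessian H = grad^2 f:
  H = [[-8, -2], [-2, -7]]
Verify stationarity: grad f(x*) = H x* + g = (0, 0).
Eigenvalues of H: -9.5616, -5.4384.
Both eigenvalues < 0, so H is negative definite -> x* is a strict local max.

max


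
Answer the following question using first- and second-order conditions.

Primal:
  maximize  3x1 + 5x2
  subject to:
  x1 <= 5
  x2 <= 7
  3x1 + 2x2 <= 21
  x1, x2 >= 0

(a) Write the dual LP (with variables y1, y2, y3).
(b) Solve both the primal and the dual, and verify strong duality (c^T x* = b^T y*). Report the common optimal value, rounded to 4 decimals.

The standard primal-dual pair for 'max c^T x s.t. A x <= b, x >= 0' is:
  Dual:  min b^T y  s.t.  A^T y >= c,  y >= 0.

So the dual LP is:
  minimize  5y1 + 7y2 + 21y3
  subject to:
    y1 + 3y3 >= 3
    y2 + 2y3 >= 5
    y1, y2, y3 >= 0

Solving the primal: x* = (2.3333, 7).
  primal value c^T x* = 42.
Solving the dual: y* = (0, 3, 1).
  dual value b^T y* = 42.
Strong duality: c^T x* = b^T y*. Confirmed.

42


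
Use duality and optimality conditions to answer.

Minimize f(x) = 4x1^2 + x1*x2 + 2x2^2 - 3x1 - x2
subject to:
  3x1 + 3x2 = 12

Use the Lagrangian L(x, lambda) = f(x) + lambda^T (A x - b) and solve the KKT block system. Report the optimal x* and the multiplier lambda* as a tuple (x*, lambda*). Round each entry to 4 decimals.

Form the Lagrangian:
  L(x, lambda) = (1/2) x^T Q x + c^T x + lambda^T (A x - b)
Stationarity (grad_x L = 0): Q x + c + A^T lambda = 0.
Primal feasibility: A x = b.

This gives the KKT block system:
  [ Q   A^T ] [ x     ]   [-c ]
  [ A    0  ] [ lambda ] = [ b ]

Solving the linear system:
  x*      = (1.4, 2.6)
  lambda* = (-3.6)
  f(x*)   = 18.2

x* = (1.4, 2.6), lambda* = (-3.6)


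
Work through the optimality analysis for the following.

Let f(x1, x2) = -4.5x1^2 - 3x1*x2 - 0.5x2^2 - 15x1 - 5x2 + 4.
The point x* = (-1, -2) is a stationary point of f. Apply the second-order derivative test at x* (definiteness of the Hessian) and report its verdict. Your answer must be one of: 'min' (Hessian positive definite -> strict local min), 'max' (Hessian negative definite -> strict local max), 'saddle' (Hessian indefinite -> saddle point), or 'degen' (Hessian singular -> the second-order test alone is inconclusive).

Compute the Hessian H = grad^2 f:
  H = [[-9, -3], [-3, -1]]
Verify stationarity: grad f(x*) = H x* + g = (0, 0).
Eigenvalues of H: -10, 0.
H has a zero eigenvalue (singular; negative semidefinite but not definite), so H is neither positive definite, negative definite, nor indefinite. The second-order test alone is inconclusive -> degen.
(Indeed, f is constant along the null direction of H through x*, so x* is not a strict local extremum.)

degen


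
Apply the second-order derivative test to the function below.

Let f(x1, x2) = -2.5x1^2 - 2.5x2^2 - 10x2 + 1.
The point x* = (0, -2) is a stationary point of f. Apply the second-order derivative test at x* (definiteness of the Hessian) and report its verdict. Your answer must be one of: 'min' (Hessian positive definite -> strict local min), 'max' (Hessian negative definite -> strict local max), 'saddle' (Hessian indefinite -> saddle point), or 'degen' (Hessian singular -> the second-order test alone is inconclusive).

Compute the Hessian H = grad^2 f:
  H = [[-5, 0], [0, -5]]
Verify stationarity: grad f(x*) = H x* + g = (0, 0).
Eigenvalues of H: -5, -5.
Both eigenvalues < 0, so H is negative definite -> x* is a strict local max.

max


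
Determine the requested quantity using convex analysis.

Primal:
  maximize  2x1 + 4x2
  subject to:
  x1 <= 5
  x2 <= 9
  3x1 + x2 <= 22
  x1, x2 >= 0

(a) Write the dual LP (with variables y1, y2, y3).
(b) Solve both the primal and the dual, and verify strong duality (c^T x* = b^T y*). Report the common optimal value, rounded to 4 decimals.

The standard primal-dual pair for 'max c^T x s.t. A x <= b, x >= 0' is:
  Dual:  min b^T y  s.t.  A^T y >= c,  y >= 0.

So the dual LP is:
  minimize  5y1 + 9y2 + 22y3
  subject to:
    y1 + 3y3 >= 2
    y2 + y3 >= 4
    y1, y2, y3 >= 0

Solving the primal: x* = (4.3333, 9).
  primal value c^T x* = 44.6667.
Solving the dual: y* = (0, 3.3333, 0.6667).
  dual value b^T y* = 44.6667.
Strong duality: c^T x* = b^T y*. Confirmed.

44.6667


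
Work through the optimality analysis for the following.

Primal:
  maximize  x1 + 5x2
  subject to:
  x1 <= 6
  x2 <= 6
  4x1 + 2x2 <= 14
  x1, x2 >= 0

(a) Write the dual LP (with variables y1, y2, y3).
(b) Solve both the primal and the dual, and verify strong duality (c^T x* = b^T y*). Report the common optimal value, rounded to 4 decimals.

The standard primal-dual pair for 'max c^T x s.t. A x <= b, x >= 0' is:
  Dual:  min b^T y  s.t.  A^T y >= c,  y >= 0.

So the dual LP is:
  minimize  6y1 + 6y2 + 14y3
  subject to:
    y1 + 4y3 >= 1
    y2 + 2y3 >= 5
    y1, y2, y3 >= 0

Solving the primal: x* = (0.5, 6).
  primal value c^T x* = 30.5.
Solving the dual: y* = (0, 4.5, 0.25).
  dual value b^T y* = 30.5.
Strong duality: c^T x* = b^T y*. Confirmed.

30.5


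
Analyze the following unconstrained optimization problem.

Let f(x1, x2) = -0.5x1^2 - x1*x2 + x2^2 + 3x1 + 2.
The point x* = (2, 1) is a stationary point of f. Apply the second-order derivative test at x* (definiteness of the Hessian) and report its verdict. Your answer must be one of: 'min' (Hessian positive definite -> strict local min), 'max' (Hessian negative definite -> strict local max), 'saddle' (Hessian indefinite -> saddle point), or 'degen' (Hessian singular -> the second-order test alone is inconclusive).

Compute the Hessian H = grad^2 f:
  H = [[-1, -1], [-1, 2]]
Verify stationarity: grad f(x*) = H x* + g = (0, 0).
Eigenvalues of H: -1.3028, 2.3028.
Eigenvalues have mixed signs, so H is indefinite -> x* is a saddle point.

saddle


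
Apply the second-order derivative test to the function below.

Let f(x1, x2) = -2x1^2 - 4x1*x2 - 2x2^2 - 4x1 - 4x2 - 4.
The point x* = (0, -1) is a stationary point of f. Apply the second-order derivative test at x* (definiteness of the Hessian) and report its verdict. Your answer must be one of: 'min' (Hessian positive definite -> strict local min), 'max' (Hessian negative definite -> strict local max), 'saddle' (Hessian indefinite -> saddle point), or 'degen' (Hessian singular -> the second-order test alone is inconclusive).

Compute the Hessian H = grad^2 f:
  H = [[-4, -4], [-4, -4]]
Verify stationarity: grad f(x*) = H x* + g = (0, 0).
Eigenvalues of H: -8, 0.
H has a zero eigenvalue (singular; negative semidefinite but not definite), so H is neither positive definite, negative definite, nor indefinite. The second-order test alone is inconclusive -> degen.
(Indeed, f is constant along the null direction of H through x*, so x* is not a strict local extremum.)

degen


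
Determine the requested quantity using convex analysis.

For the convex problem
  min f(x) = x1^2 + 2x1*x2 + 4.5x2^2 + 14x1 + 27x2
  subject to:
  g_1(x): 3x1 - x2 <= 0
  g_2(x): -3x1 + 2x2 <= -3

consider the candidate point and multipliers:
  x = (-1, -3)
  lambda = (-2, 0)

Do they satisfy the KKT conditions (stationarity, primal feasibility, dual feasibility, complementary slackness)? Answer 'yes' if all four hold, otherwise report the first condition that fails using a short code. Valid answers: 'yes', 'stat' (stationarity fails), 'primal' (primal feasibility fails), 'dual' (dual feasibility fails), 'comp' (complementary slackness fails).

Gradient of f: grad f(x) = Q x + c = (6, -2)
Constraint values g_i(x) = a_i^T x - b_i:
  g_1((-1, -3)) = 0
  g_2((-1, -3)) = 0
Stationarity residual: grad f(x) + sum_i lambda_i a_i = (0, 0)
  -> stationarity OK
Primal feasibility (all g_i <= 0): OK
Dual feasibility (all lambda_i >= 0): FAILS
Complementary slackness (lambda_i * g_i(x) = 0 for all i): OK

Verdict: the first failing condition is dual_feasibility -> dual.

dual


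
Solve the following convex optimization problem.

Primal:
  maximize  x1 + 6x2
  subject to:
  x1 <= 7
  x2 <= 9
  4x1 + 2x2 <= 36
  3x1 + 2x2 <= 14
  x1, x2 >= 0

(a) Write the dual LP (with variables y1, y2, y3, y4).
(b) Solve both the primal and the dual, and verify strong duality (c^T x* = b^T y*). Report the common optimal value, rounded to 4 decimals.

The standard primal-dual pair for 'max c^T x s.t. A x <= b, x >= 0' is:
  Dual:  min b^T y  s.t.  A^T y >= c,  y >= 0.

So the dual LP is:
  minimize  7y1 + 9y2 + 36y3 + 14y4
  subject to:
    y1 + 4y3 + 3y4 >= 1
    y2 + 2y3 + 2y4 >= 6
    y1, y2, y3, y4 >= 0

Solving the primal: x* = (0, 7).
  primal value c^T x* = 42.
Solving the dual: y* = (0, 0, 0, 3).
  dual value b^T y* = 42.
Strong duality: c^T x* = b^T y*. Confirmed.

42


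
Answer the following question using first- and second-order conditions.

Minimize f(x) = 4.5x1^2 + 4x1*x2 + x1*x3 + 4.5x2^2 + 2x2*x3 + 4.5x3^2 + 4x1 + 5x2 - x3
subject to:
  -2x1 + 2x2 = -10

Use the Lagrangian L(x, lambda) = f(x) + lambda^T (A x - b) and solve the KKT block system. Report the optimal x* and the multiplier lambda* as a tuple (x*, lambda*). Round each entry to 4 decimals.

Form the Lagrangian:
  L(x, lambda) = (1/2) x^T Q x + c^T x + lambda^T (A x - b)
Stationarity (grad_x L = 0): Q x + c + A^T lambda = 0.
Primal feasibility: A x = b.

This gives the KKT block system:
  [ Q   A^T ] [ x     ]   [-c ]
  [ A    0  ] [ lambda ] = [ b ]

Solving the linear system:
  x*      = (2.0933, -2.9067, 0.5244)
  lambda* = (5.8689)
  f(x*)   = 26.0022

x* = (2.0933, -2.9067, 0.5244), lambda* = (5.8689)


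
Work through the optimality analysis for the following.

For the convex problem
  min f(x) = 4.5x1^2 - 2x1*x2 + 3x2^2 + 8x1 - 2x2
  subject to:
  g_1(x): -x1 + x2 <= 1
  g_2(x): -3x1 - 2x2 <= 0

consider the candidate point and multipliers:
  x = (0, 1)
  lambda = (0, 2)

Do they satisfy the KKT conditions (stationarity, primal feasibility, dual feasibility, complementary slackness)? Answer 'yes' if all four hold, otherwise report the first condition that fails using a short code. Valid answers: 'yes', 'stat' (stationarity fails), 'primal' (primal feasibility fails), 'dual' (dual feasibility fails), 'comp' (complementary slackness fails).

Gradient of f: grad f(x) = Q x + c = (6, 4)
Constraint values g_i(x) = a_i^T x - b_i:
  g_1((0, 1)) = 0
  g_2((0, 1)) = -2
Stationarity residual: grad f(x) + sum_i lambda_i a_i = (0, 0)
  -> stationarity OK
Primal feasibility (all g_i <= 0): OK
Dual feasibility (all lambda_i >= 0): OK
Complementary slackness (lambda_i * g_i(x) = 0 for all i): FAILS

Verdict: the first failing condition is complementary_slackness -> comp.

comp


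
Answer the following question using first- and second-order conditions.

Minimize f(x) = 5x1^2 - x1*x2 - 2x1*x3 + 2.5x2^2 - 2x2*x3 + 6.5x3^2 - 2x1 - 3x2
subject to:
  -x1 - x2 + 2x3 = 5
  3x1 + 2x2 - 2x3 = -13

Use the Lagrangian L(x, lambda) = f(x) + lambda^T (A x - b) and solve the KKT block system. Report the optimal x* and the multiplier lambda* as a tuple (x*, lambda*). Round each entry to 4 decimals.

Form the Lagrangian:
  L(x, lambda) = (1/2) x^T Q x + c^T x + lambda^T (A x - b)
Stationarity (grad_x L = 0): Q x + c + A^T lambda = 0.
Primal feasibility: A x = b.

This gives the KKT block system:
  [ Q   A^T ] [ x     ]   [-c ]
  [ A    0  ] [ lambda ] = [ b ]

Solving the linear system:
  x*      = (-2.5745, -2.8511, -0.2128)
  lambda* = (6.1702, 10.2128)
  f(x*)   = 57.8085

x* = (-2.5745, -2.8511, -0.2128), lambda* = (6.1702, 10.2128)


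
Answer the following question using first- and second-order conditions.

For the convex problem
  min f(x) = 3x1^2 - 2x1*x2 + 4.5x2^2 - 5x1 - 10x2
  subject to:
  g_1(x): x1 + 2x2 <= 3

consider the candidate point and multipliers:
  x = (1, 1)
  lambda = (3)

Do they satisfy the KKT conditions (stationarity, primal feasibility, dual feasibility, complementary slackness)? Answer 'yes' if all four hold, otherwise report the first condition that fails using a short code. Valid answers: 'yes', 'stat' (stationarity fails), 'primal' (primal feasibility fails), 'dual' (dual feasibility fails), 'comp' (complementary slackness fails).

Gradient of f: grad f(x) = Q x + c = (-1, -3)
Constraint values g_i(x) = a_i^T x - b_i:
  g_1((1, 1)) = 0
Stationarity residual: grad f(x) + sum_i lambda_i a_i = (2, 3)
  -> stationarity FAILS
Primal feasibility (all g_i <= 0): OK
Dual feasibility (all lambda_i >= 0): OK
Complementary slackness (lambda_i * g_i(x) = 0 for all i): OK

Verdict: the first failing condition is stationarity -> stat.

stat


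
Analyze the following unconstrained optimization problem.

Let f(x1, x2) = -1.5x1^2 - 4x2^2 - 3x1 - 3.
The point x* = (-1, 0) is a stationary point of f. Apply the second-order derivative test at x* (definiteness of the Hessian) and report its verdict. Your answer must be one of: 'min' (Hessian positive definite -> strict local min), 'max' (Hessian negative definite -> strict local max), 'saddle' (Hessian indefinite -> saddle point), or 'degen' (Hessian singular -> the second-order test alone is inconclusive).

Compute the Hessian H = grad^2 f:
  H = [[-3, 0], [0, -8]]
Verify stationarity: grad f(x*) = H x* + g = (0, 0).
Eigenvalues of H: -8, -3.
Both eigenvalues < 0, so H is negative definite -> x* is a strict local max.

max


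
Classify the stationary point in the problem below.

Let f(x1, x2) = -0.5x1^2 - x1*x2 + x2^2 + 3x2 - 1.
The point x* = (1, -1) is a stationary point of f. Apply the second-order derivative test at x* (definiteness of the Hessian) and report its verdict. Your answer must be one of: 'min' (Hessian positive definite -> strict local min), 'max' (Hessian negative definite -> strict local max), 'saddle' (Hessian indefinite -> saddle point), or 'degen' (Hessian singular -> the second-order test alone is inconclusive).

Compute the Hessian H = grad^2 f:
  H = [[-1, -1], [-1, 2]]
Verify stationarity: grad f(x*) = H x* + g = (0, 0).
Eigenvalues of H: -1.3028, 2.3028.
Eigenvalues have mixed signs, so H is indefinite -> x* is a saddle point.

saddle


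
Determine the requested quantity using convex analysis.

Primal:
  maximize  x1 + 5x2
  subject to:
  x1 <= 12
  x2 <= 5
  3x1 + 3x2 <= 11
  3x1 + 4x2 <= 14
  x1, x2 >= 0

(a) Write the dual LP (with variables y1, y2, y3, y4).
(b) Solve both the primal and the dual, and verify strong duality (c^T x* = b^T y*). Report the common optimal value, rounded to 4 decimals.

The standard primal-dual pair for 'max c^T x s.t. A x <= b, x >= 0' is:
  Dual:  min b^T y  s.t.  A^T y >= c,  y >= 0.

So the dual LP is:
  minimize  12y1 + 5y2 + 11y3 + 14y4
  subject to:
    y1 + 3y3 + 3y4 >= 1
    y2 + 3y3 + 4y4 >= 5
    y1, y2, y3, y4 >= 0

Solving the primal: x* = (0, 3.5).
  primal value c^T x* = 17.5.
Solving the dual: y* = (0, 0, 0, 1.25).
  dual value b^T y* = 17.5.
Strong duality: c^T x* = b^T y*. Confirmed.

17.5


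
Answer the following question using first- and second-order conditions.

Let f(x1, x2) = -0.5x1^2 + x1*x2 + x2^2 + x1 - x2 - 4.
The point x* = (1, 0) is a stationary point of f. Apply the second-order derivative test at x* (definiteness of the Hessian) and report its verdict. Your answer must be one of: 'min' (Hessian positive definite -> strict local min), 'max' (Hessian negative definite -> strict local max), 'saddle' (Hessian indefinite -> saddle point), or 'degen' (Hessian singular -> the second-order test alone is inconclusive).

Compute the Hessian H = grad^2 f:
  H = [[-1, 1], [1, 2]]
Verify stationarity: grad f(x*) = H x* + g = (0, 0).
Eigenvalues of H: -1.3028, 2.3028.
Eigenvalues have mixed signs, so H is indefinite -> x* is a saddle point.

saddle
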